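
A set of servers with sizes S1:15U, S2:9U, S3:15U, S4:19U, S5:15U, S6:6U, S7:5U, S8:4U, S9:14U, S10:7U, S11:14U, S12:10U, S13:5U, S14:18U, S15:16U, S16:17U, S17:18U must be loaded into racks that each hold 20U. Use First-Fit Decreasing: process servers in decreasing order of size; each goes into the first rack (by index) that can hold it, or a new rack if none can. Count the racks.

12 racks

Sorted descending: 19, 18, 18, 17, 16, 15, 15, 15, 14, 14, 10, 9, 7, 6, 5, 5, 4.
rack 1: place 19U, 1U left
rack 2: place 18U, 2U left
rack 3: place 18U, 2U left
rack 4: place 17U, 3U left
rack 5: place 16U, 4U left
rack 6: place 15U, 5U left
rack 7: place 15U, 5U left
rack 8: place 15U, 5U left
rack 9: place 14U, 6U left
rack 10: place 14U, 6U left
rack 11: place 10U, 10U left
rack 11: place 9U, 1U left
rack 12: place 7U, 13U left
rack 9: place 6U, 0U left
rack 6: place 5U, 0U left
rack 7: place 5U, 0U left
rack 5: place 4U, 0U left
Final racks: [19] [18] [18] [17] [16,4] [15,5] [15,5] [15] [14,6] [14] [10,9] [7].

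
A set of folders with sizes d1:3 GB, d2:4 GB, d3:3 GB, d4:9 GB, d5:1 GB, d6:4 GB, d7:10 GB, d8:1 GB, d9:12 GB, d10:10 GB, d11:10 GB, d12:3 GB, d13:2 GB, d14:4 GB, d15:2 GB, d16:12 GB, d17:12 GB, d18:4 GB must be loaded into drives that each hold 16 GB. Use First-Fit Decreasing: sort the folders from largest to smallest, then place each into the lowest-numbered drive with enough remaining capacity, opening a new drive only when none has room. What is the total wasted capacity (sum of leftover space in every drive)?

Sorted descending: 12, 12, 12, 10, 10, 10, 9, 4, 4, 4, 4, 3, 3, 3, 2, 2, 1, 1.
drive 1: place 12 GB, 4 GB left
drive 2: place 12 GB, 4 GB left
drive 3: place 12 GB, 4 GB left
drive 4: place 10 GB, 6 GB left
drive 5: place 10 GB, 6 GB left
drive 6: place 10 GB, 6 GB left
drive 7: place 9 GB, 7 GB left
drive 1: place 4 GB, 0 GB left
drive 2: place 4 GB, 0 GB left
drive 3: place 4 GB, 0 GB left
drive 4: place 4 GB, 2 GB left
drive 5: place 3 GB, 3 GB left
drive 5: place 3 GB, 0 GB left
drive 6: place 3 GB, 3 GB left
drive 4: place 2 GB, 0 GB left
drive 6: place 2 GB, 1 GB left
drive 6: place 1 GB, 0 GB left
drive 7: place 1 GB, 6 GB left
7 drives × 16 GB = 112 GB; used 106 GB; unused 6 GB.

6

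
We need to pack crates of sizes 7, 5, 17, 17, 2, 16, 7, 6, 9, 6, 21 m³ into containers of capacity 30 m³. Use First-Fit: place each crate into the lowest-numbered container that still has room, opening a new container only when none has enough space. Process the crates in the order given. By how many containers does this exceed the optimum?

0

First-Fit: [7,5,17] [17,2,7] [16,6,6] [9,21] → 4 containers.
Total size 113 m³; any packing needs at least ⌈113/30⌉ = 4 containers.
So 4 is already optimal.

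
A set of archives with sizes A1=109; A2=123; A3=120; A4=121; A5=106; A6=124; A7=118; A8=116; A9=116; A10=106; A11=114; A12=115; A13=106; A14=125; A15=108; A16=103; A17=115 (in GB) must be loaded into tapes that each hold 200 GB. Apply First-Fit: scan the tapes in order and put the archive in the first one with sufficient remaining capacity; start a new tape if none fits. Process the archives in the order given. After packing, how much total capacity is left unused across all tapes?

1455

A1 (109 GB) → tape 1 (remaining 91 GB)
A2 (123 GB) → tape 2 (remaining 77 GB)
A3 (120 GB) → tape 3 (remaining 80 GB)
A4 (121 GB) → tape 4 (remaining 79 GB)
A5 (106 GB) → tape 5 (remaining 94 GB)
A6 (124 GB) → tape 6 (remaining 76 GB)
A7 (118 GB) → tape 7 (remaining 82 GB)
A8 (116 GB) → tape 8 (remaining 84 GB)
A9 (116 GB) → tape 9 (remaining 84 GB)
A10 (106 GB) → tape 10 (remaining 94 GB)
A11 (114 GB) → tape 11 (remaining 86 GB)
A12 (115 GB) → tape 12 (remaining 85 GB)
A13 (106 GB) → tape 13 (remaining 94 GB)
A14 (125 GB) → tape 14 (remaining 75 GB)
A15 (108 GB) → tape 15 (remaining 92 GB)
A16 (103 GB) → tape 16 (remaining 97 GB)
A17 (115 GB) → tape 17 (remaining 85 GB)
17 tapes × 200 GB = 3400 GB; used 1945 GB; unused 1455 GB.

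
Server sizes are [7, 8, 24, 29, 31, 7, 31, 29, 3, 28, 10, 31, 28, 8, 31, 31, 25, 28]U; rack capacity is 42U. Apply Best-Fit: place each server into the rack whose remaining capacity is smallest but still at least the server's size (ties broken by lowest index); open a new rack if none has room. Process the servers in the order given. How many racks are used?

Put 7U in rack 1; 35U remain.
Put 8U in rack 1; 27U remain.
Put 24U in rack 1; 3U remain.
Put 29U in rack 2; 13U remain.
Put 31U in rack 3; 11U remain.
Put 7U in rack 3; 4U remain.
Put 31U in rack 4; 11U remain.
Put 29U in rack 5; 13U remain.
Put 3U in rack 1; 0U remain.
Put 28U in rack 6; 14U remain.
Put 10U in rack 4; 1U remain.
Put 31U in rack 7; 11U remain.
Put 28U in rack 8; 14U remain.
Put 8U in rack 7; 3U remain.
Put 31U in rack 9; 11U remain.
Put 31U in rack 10; 11U remain.
Put 25U in rack 11; 17U remain.
Put 28U in rack 12; 14U remain.
Final racks: [7,8,24,3] [29] [31,7] [31,10] [29] [28] [31,8] [28] [31] [31] [25] [28].

12 racks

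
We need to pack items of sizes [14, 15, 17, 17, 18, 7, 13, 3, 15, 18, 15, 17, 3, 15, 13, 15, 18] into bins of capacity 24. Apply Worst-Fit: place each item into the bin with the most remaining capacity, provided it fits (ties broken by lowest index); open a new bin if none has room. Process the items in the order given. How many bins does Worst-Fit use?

14 → bin 1 (remaining 10)
15 → bin 2 (remaining 9)
17 → bin 3 (remaining 7)
17 → bin 4 (remaining 7)
18 → bin 5 (remaining 6)
7 → bin 1 (remaining 3)
13 → bin 6 (remaining 11)
3 → bin 6 (remaining 8)
15 → bin 7 (remaining 9)
18 → bin 8 (remaining 6)
15 → bin 9 (remaining 9)
17 → bin 10 (remaining 7)
3 → bin 2 (remaining 6)
15 → bin 11 (remaining 9)
13 → bin 12 (remaining 11)
15 → bin 13 (remaining 9)
18 → bin 14 (remaining 6)

14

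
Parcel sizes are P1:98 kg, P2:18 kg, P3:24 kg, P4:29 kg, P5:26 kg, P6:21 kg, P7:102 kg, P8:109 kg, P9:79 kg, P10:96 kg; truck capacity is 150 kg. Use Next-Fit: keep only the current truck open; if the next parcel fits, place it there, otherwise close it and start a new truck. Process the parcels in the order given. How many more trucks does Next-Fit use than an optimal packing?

1

Next-Fit: [98,18,24] [29,26,21] [102] [109] [79] [96] → 6 trucks.
Total size 602 kg; any packing needs at least ⌈602/150⌉ = 5 trucks.
An optimal packing achieves that bound: [109,29] [102,26,21] [98,24,18] [96] [79] → 5 trucks.
Excess: 6 − 5 = 1.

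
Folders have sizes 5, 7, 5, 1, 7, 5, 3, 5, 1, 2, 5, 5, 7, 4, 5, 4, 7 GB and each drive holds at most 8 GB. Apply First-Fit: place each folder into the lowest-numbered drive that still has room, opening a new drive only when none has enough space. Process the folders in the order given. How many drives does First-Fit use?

12

drive 1: place 5 GB, 3 GB left
drive 2: place 7 GB, 1 GB left
drive 3: place 5 GB, 3 GB left
drive 1: place 1 GB, 2 GB left
drive 4: place 7 GB, 1 GB left
drive 5: place 5 GB, 3 GB left
drive 3: place 3 GB, 0 GB left
drive 6: place 5 GB, 3 GB left
drive 1: place 1 GB, 1 GB left
drive 5: place 2 GB, 1 GB left
drive 7: place 5 GB, 3 GB left
drive 8: place 5 GB, 3 GB left
drive 9: place 7 GB, 1 GB left
drive 10: place 4 GB, 4 GB left
drive 11: place 5 GB, 3 GB left
drive 10: place 4 GB, 0 GB left
drive 12: place 7 GB, 1 GB left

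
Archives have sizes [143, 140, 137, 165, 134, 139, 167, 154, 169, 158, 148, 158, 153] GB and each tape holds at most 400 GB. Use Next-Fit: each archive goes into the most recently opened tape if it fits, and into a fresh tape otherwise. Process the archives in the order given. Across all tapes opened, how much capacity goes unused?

143 GB → tape 1 (remaining 257 GB)
140 GB → tape 1 (remaining 117 GB)
137 GB → tape 2 (remaining 263 GB)
165 GB → tape 2 (remaining 98 GB)
134 GB → tape 3 (remaining 266 GB)
139 GB → tape 3 (remaining 127 GB)
167 GB → tape 4 (remaining 233 GB)
154 GB → tape 4 (remaining 79 GB)
169 GB → tape 5 (remaining 231 GB)
158 GB → tape 5 (remaining 73 GB)
148 GB → tape 6 (remaining 252 GB)
158 GB → tape 6 (remaining 94 GB)
153 GB → tape 7 (remaining 247 GB)
7 tapes × 400 GB = 2800 GB; used 1965 GB; unused 835 GB.

835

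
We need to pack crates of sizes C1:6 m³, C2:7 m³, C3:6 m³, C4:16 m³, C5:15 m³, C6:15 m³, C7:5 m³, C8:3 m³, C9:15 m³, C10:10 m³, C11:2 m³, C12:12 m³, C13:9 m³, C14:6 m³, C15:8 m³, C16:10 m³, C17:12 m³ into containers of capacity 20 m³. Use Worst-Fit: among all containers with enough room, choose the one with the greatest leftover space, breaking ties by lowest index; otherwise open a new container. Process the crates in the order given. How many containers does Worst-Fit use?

10

C1 (6 m³) → container 1 (remaining 14 m³)
C2 (7 m³) → container 1 (remaining 7 m³)
C3 (6 m³) → container 1 (remaining 1 m³)
C4 (16 m³) → container 2 (remaining 4 m³)
C5 (15 m³) → container 3 (remaining 5 m³)
C6 (15 m³) → container 4 (remaining 5 m³)
C7 (5 m³) → container 3 (remaining 0 m³)
C8 (3 m³) → container 4 (remaining 2 m³)
C9 (15 m³) → container 5 (remaining 5 m³)
C10 (10 m³) → container 6 (remaining 10 m³)
C11 (2 m³) → container 6 (remaining 8 m³)
C12 (12 m³) → container 7 (remaining 8 m³)
C13 (9 m³) → container 8 (remaining 11 m³)
C14 (6 m³) → container 8 (remaining 5 m³)
C15 (8 m³) → container 6 (remaining 0 m³)
C16 (10 m³) → container 9 (remaining 10 m³)
C17 (12 m³) → container 10 (remaining 8 m³)
Final containers: [6,7,6] [16] [15,5] [15,3] [15] [10,2,8] [12] [9,6] [10] [12].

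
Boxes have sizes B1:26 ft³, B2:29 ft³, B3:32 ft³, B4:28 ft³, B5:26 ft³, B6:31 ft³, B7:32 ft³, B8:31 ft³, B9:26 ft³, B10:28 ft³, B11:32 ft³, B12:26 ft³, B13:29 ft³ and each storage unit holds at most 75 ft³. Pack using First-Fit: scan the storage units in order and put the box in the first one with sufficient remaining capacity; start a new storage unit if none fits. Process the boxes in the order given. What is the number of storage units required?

B1 (26 ft³) → storage unit 1 (remaining 49 ft³)
B2 (29 ft³) → storage unit 1 (remaining 20 ft³)
B3 (32 ft³) → storage unit 2 (remaining 43 ft³)
B4 (28 ft³) → storage unit 2 (remaining 15 ft³)
B5 (26 ft³) → storage unit 3 (remaining 49 ft³)
B6 (31 ft³) → storage unit 3 (remaining 18 ft³)
B7 (32 ft³) → storage unit 4 (remaining 43 ft³)
B8 (31 ft³) → storage unit 4 (remaining 12 ft³)
B9 (26 ft³) → storage unit 5 (remaining 49 ft³)
B10 (28 ft³) → storage unit 5 (remaining 21 ft³)
B11 (32 ft³) → storage unit 6 (remaining 43 ft³)
B12 (26 ft³) → storage unit 6 (remaining 17 ft³)
B13 (29 ft³) → storage unit 7 (remaining 46 ft³)
Final storage units: [26,29] [32,28] [26,31] [32,31] [26,28] [32,26] [29].

7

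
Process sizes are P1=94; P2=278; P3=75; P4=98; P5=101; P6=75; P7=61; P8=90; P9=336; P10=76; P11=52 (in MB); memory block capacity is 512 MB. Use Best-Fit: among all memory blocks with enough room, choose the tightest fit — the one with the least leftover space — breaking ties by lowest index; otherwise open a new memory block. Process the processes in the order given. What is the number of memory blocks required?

3 memory blocks

P1 (94 MB) → memory block 1 (remaining 418 MB)
P2 (278 MB) → memory block 1 (remaining 140 MB)
P3 (75 MB) → memory block 1 (remaining 65 MB)
P4 (98 MB) → memory block 2 (remaining 414 MB)
P5 (101 MB) → memory block 2 (remaining 313 MB)
P6 (75 MB) → memory block 2 (remaining 238 MB)
P7 (61 MB) → memory block 1 (remaining 4 MB)
P8 (90 MB) → memory block 2 (remaining 148 MB)
P9 (336 MB) → memory block 3 (remaining 176 MB)
P10 (76 MB) → memory block 2 (remaining 72 MB)
P11 (52 MB) → memory block 2 (remaining 20 MB)
Final memory blocks: [94,278,75,61] [98,101,75,90,76,52] [336].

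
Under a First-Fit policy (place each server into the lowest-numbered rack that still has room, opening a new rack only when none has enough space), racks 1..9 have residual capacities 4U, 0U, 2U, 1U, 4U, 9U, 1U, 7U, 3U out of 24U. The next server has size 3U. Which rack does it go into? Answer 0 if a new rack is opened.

1

Racks with room: rack 1 (4U), rack 5 (4U), rack 6 (9U), rack 8 (7U), rack 9 (3U).
The first with room is rack 1.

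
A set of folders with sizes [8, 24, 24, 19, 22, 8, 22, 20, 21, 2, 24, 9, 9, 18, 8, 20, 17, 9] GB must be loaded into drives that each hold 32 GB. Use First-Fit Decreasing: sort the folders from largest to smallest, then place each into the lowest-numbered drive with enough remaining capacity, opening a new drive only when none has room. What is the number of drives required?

Sorted descending: 24, 24, 24, 22, 22, 21, 20, 20, 19, 18, 17, 9, 9, 9, 8, 8, 8, 2.
drive 1: place 24 GB, 8 GB left
drive 2: place 24 GB, 8 GB left
drive 3: place 24 GB, 8 GB left
drive 4: place 22 GB, 10 GB left
drive 5: place 22 GB, 10 GB left
drive 6: place 21 GB, 11 GB left
drive 7: place 20 GB, 12 GB left
drive 8: place 20 GB, 12 GB left
drive 9: place 19 GB, 13 GB left
drive 10: place 18 GB, 14 GB left
drive 11: place 17 GB, 15 GB left
drive 4: place 9 GB, 1 GB left
drive 5: place 9 GB, 1 GB left
drive 6: place 9 GB, 2 GB left
drive 1: place 8 GB, 0 GB left
drive 2: place 8 GB, 0 GB left
drive 3: place 8 GB, 0 GB left
drive 6: place 2 GB, 0 GB left
Final drives: [24,8] [24,8] [24,8] [22,9] [22,9] [21,9,2] [20] [20] [19] [18] [17].

11 drives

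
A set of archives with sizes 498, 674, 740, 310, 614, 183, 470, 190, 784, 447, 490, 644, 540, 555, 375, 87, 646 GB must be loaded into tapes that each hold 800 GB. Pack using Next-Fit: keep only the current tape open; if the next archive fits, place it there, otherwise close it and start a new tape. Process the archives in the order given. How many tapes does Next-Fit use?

14 tapes

498 GB → tape 1 (remaining 302 GB)
674 GB → tape 2 (remaining 126 GB)
740 GB → tape 3 (remaining 60 GB)
310 GB → tape 4 (remaining 490 GB)
614 GB → tape 5 (remaining 186 GB)
183 GB → tape 5 (remaining 3 GB)
470 GB → tape 6 (remaining 330 GB)
190 GB → tape 6 (remaining 140 GB)
784 GB → tape 7 (remaining 16 GB)
447 GB → tape 8 (remaining 353 GB)
490 GB → tape 9 (remaining 310 GB)
644 GB → tape 10 (remaining 156 GB)
540 GB → tape 11 (remaining 260 GB)
555 GB → tape 12 (remaining 245 GB)
375 GB → tape 13 (remaining 425 GB)
87 GB → tape 13 (remaining 338 GB)
646 GB → tape 14 (remaining 154 GB)
Final tapes: [498] [674] [740] [310] [614,183] [470,190] [784] [447] [490] [644] [540] [555] [375,87] [646].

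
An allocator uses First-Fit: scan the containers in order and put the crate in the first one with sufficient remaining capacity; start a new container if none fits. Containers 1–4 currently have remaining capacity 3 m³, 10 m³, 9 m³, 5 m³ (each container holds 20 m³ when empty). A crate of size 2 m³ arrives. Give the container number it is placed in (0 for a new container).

Containers with room: container 1 (3 m³), container 2 (10 m³), container 3 (9 m³), container 4 (5 m³).
The first with room is container 1.

1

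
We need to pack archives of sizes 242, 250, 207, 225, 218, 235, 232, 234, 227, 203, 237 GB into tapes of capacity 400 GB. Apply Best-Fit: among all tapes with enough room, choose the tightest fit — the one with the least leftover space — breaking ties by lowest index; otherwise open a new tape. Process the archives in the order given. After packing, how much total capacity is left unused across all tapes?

Put 242 GB in tape 1; 158 GB remain.
Put 250 GB in tape 2; 150 GB remain.
Put 207 GB in tape 3; 193 GB remain.
Put 225 GB in tape 4; 175 GB remain.
Put 218 GB in tape 5; 182 GB remain.
Put 235 GB in tape 6; 165 GB remain.
Put 232 GB in tape 7; 168 GB remain.
Put 234 GB in tape 8; 166 GB remain.
Put 227 GB in tape 9; 173 GB remain.
Put 203 GB in tape 10; 197 GB remain.
Put 237 GB in tape 11; 163 GB remain.
11 tapes × 400 GB = 4400 GB; used 2510 GB; unused 1890 GB.

1890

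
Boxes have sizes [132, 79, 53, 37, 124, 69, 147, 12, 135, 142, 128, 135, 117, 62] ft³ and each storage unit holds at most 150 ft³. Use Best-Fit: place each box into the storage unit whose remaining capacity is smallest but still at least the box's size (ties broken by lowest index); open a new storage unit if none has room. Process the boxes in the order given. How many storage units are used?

storage unit 1: place 132 ft³, 18 ft³ left
storage unit 2: place 79 ft³, 71 ft³ left
storage unit 2: place 53 ft³, 18 ft³ left
storage unit 3: place 37 ft³, 113 ft³ left
storage unit 4: place 124 ft³, 26 ft³ left
storage unit 3: place 69 ft³, 44 ft³ left
storage unit 5: place 147 ft³, 3 ft³ left
storage unit 1: place 12 ft³, 6 ft³ left
storage unit 6: place 135 ft³, 15 ft³ left
storage unit 7: place 142 ft³, 8 ft³ left
storage unit 8: place 128 ft³, 22 ft³ left
storage unit 9: place 135 ft³, 15 ft³ left
storage unit 10: place 117 ft³, 33 ft³ left
storage unit 11: place 62 ft³, 88 ft³ left
Final storage units: [132,12] [79,53] [37,69] [124] [147] [135] [142] [128] [135] [117] [62].

11 storage units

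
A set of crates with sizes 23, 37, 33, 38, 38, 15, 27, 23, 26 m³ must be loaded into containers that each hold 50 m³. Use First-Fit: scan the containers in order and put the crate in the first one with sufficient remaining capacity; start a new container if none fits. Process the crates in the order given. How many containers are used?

7

23 m³ → container 1 (remaining 27 m³)
37 m³ → container 2 (remaining 13 m³)
33 m³ → container 3 (remaining 17 m³)
38 m³ → container 4 (remaining 12 m³)
38 m³ → container 5 (remaining 12 m³)
15 m³ → container 1 (remaining 12 m³)
27 m³ → container 6 (remaining 23 m³)
23 m³ → container 6 (remaining 0 m³)
26 m³ → container 7 (remaining 24 m³)
Final containers: [23,15] [37] [33] [38] [38] [27,23] [26].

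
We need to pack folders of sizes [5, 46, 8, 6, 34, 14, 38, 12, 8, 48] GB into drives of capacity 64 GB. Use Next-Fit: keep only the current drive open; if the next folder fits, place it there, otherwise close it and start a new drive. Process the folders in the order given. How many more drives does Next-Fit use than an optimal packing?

Next-Fit: [5,46,8] [6,34,14] [38,12,8] [48] → 4 drives.
Total size 219 GB; any packing needs at least ⌈219/64⌉ = 4 drives.
So 4 is already optimal.

0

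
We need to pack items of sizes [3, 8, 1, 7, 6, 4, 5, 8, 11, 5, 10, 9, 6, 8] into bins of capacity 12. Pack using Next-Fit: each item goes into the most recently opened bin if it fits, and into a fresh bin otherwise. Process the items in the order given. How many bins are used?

bin 1: place 3, 9 left
bin 1: place 8, 1 left
bin 1: place 1, 0 left
bin 2: place 7, 5 left
bin 3: place 6, 6 left
bin 3: place 4, 2 left
bin 4: place 5, 7 left
bin 5: place 8, 4 left
bin 6: place 11, 1 left
bin 7: place 5, 7 left
bin 8: place 10, 2 left
bin 9: place 9, 3 left
bin 10: place 6, 6 left
bin 11: place 8, 4 left

11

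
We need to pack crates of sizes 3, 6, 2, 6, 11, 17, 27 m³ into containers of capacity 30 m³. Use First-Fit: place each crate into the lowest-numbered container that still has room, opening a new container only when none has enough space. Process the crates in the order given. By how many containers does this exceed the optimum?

First-Fit: [3,6,2,6,11] [17] [27] → 3 containers.
Total size 72 m³; any packing needs at least ⌈72/30⌉ = 3 containers.
So 3 is already optimal.

0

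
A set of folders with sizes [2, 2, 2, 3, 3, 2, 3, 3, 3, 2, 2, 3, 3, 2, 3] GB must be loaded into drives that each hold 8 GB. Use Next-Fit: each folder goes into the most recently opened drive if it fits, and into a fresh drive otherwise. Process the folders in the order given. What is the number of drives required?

drive 1: place 2 GB, 6 GB left
drive 1: place 2 GB, 4 GB left
drive 1: place 2 GB, 2 GB left
drive 2: place 3 GB, 5 GB left
drive 2: place 3 GB, 2 GB left
drive 2: place 2 GB, 0 GB left
drive 3: place 3 GB, 5 GB left
drive 3: place 3 GB, 2 GB left
drive 4: place 3 GB, 5 GB left
drive 4: place 2 GB, 3 GB left
drive 4: place 2 GB, 1 GB left
drive 5: place 3 GB, 5 GB left
drive 5: place 3 GB, 2 GB left
drive 5: place 2 GB, 0 GB left
drive 6: place 3 GB, 5 GB left

6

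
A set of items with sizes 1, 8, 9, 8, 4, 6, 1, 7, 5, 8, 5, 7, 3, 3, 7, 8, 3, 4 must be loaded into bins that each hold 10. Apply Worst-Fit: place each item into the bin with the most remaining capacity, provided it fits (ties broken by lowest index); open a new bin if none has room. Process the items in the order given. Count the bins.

bin 1: place 1, 9 left
bin 1: place 8, 1 left
bin 2: place 9, 1 left
bin 3: place 8, 2 left
bin 4: place 4, 6 left
bin 4: place 6, 0 left
bin 3: place 1, 1 left
bin 5: place 7, 3 left
bin 6: place 5, 5 left
bin 7: place 8, 2 left
bin 6: place 5, 0 left
bin 8: place 7, 3 left
bin 5: place 3, 0 left
bin 8: place 3, 0 left
bin 9: place 7, 3 left
bin 10: place 8, 2 left
bin 9: place 3, 0 left
bin 11: place 4, 6 left

11 bins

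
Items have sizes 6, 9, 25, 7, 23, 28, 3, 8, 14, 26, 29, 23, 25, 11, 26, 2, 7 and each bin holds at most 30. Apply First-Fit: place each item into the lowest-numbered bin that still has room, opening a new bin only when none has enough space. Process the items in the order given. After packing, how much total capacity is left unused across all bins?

Put 6 in bin 1; 24 remain.
Put 9 in bin 1; 15 remain.
Put 25 in bin 2; 5 remain.
Put 7 in bin 1; 8 remain.
Put 23 in bin 3; 7 remain.
Put 28 in bin 4; 2 remain.
Put 3 in bin 1; 5 remain.
Put 8 in bin 5; 22 remain.
Put 14 in bin 5; 8 remain.
Put 26 in bin 6; 4 remain.
Put 29 in bin 7; 1 remain.
Put 23 in bin 8; 7 remain.
Put 25 in bin 9; 5 remain.
Put 11 in bin 10; 19 remain.
Put 26 in bin 11; 4 remain.
Put 2 in bin 1; 3 remain.
Put 7 in bin 3; 0 remain.
11 bins × 30 = 330; used 272; unused 58.

58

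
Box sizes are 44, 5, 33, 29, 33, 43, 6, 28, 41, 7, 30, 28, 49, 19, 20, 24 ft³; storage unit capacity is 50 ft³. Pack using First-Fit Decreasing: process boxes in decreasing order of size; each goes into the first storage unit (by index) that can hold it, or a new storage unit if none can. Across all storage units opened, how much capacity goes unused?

Sorted descending: 49, 44, 43, 41, 33, 33, 30, 29, 28, 28, 24, 20, 19, 7, 6, 5.
storage unit 1: place 49 ft³, 1 ft³ left
storage unit 2: place 44 ft³, 6 ft³ left
storage unit 3: place 43 ft³, 7 ft³ left
storage unit 4: place 41 ft³, 9 ft³ left
storage unit 5: place 33 ft³, 17 ft³ left
storage unit 6: place 33 ft³, 17 ft³ left
storage unit 7: place 30 ft³, 20 ft³ left
storage unit 8: place 29 ft³, 21 ft³ left
storage unit 9: place 28 ft³, 22 ft³ left
storage unit 10: place 28 ft³, 22 ft³ left
storage unit 11: place 24 ft³, 26 ft³ left
storage unit 7: place 20 ft³, 0 ft³ left
storage unit 8: place 19 ft³, 2 ft³ left
storage unit 3: place 7 ft³, 0 ft³ left
storage unit 2: place 6 ft³, 0 ft³ left
storage unit 4: place 5 ft³, 4 ft³ left
11 storage units × 50 ft³ = 550 ft³; used 439 ft³; unused 111 ft³.

111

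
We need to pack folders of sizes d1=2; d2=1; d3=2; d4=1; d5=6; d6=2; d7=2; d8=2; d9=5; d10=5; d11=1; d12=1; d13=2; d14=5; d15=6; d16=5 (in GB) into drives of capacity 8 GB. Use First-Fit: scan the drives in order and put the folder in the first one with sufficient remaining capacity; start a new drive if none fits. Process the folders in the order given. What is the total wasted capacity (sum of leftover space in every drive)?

8

d1 (2 GB) → drive 1 (remaining 6 GB)
d2 (1 GB) → drive 1 (remaining 5 GB)
d3 (2 GB) → drive 1 (remaining 3 GB)
d4 (1 GB) → drive 1 (remaining 2 GB)
d5 (6 GB) → drive 2 (remaining 2 GB)
d6 (2 GB) → drive 1 (remaining 0 GB)
d7 (2 GB) → drive 2 (remaining 0 GB)
d8 (2 GB) → drive 3 (remaining 6 GB)
d9 (5 GB) → drive 3 (remaining 1 GB)
d10 (5 GB) → drive 4 (remaining 3 GB)
d11 (1 GB) → drive 3 (remaining 0 GB)
d12 (1 GB) → drive 4 (remaining 2 GB)
d13 (2 GB) → drive 4 (remaining 0 GB)
d14 (5 GB) → drive 5 (remaining 3 GB)
d15 (6 GB) → drive 6 (remaining 2 GB)
d16 (5 GB) → drive 7 (remaining 3 GB)
7 drives × 8 GB = 56 GB; used 48 GB; unused 8 GB.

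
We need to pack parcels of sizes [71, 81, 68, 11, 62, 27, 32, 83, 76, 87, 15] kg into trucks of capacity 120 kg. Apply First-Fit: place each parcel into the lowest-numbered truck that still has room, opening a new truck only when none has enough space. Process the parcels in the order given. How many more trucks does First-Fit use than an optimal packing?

0

First-Fit: [71,11,27] [81,32] [68,15] [62] [83] [76] [87] → 7 trucks.
7 parcels exceed 60 kg (half the capacity), and no two of those can share a truck, so at least 7 trucks are needed.
So 7 is already optimal.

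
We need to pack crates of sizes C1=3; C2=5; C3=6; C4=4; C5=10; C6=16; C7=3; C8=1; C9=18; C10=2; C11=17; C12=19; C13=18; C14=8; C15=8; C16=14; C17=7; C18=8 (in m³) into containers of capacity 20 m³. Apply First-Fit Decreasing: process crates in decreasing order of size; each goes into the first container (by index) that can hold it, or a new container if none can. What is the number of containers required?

Sorted descending: 19, 18, 18, 17, 16, 14, 10, 8, 8, 8, 7, 6, 5, 4, 3, 3, 2, 1.
container 1: place 19 m³, 1 m³ left
container 2: place 18 m³, 2 m³ left
container 3: place 18 m³, 2 m³ left
container 4: place 17 m³, 3 m³ left
container 5: place 16 m³, 4 m³ left
container 6: place 14 m³, 6 m³ left
container 7: place 10 m³, 10 m³ left
container 7: place 8 m³, 2 m³ left
container 8: place 8 m³, 12 m³ left
container 8: place 8 m³, 4 m³ left
container 9: place 7 m³, 13 m³ left
container 6: place 6 m³, 0 m³ left
container 9: place 5 m³, 8 m³ left
container 5: place 4 m³, 0 m³ left
container 4: place 3 m³, 0 m³ left
container 8: place 3 m³, 1 m³ left
container 2: place 2 m³, 0 m³ left
container 1: place 1 m³, 0 m³ left
Final containers: [19,1] [18,2] [18] [17,3] [16,4] [14,6] [10,8] [8,8,3] [7,5].

9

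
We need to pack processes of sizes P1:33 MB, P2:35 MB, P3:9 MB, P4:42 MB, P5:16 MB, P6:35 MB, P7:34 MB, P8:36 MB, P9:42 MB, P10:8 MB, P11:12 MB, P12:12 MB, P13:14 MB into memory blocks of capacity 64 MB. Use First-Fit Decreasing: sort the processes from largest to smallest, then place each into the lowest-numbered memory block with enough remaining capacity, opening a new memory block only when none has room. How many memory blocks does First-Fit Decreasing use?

Sorted descending: 42, 42, 36, 35, 35, 34, 33, 16, 14, 12, 12, 9, 8.
memory block 1: place 42 MB, 22 MB left
memory block 2: place 42 MB, 22 MB left
memory block 3: place 36 MB, 28 MB left
memory block 4: place 35 MB, 29 MB left
memory block 5: place 35 MB, 29 MB left
memory block 6: place 34 MB, 30 MB left
memory block 7: place 33 MB, 31 MB left
memory block 1: place 16 MB, 6 MB left
memory block 2: place 14 MB, 8 MB left
memory block 3: place 12 MB, 16 MB left
memory block 3: place 12 MB, 4 MB left
memory block 4: place 9 MB, 20 MB left
memory block 2: place 8 MB, 0 MB left

7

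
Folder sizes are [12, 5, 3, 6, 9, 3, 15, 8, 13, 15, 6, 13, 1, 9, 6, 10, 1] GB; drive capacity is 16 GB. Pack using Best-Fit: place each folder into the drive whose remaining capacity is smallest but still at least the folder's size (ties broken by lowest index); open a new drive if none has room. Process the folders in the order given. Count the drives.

10 drives

drive 1: place 12 GB, 4 GB left
drive 2: place 5 GB, 11 GB left
drive 1: place 3 GB, 1 GB left
drive 2: place 6 GB, 5 GB left
drive 3: place 9 GB, 7 GB left
drive 2: place 3 GB, 2 GB left
drive 4: place 15 GB, 1 GB left
drive 5: place 8 GB, 8 GB left
drive 6: place 13 GB, 3 GB left
drive 7: place 15 GB, 1 GB left
drive 3: place 6 GB, 1 GB left
drive 8: place 13 GB, 3 GB left
drive 1: place 1 GB, 0 GB left
drive 9: place 9 GB, 7 GB left
drive 9: place 6 GB, 1 GB left
drive 10: place 10 GB, 6 GB left
drive 3: place 1 GB, 0 GB left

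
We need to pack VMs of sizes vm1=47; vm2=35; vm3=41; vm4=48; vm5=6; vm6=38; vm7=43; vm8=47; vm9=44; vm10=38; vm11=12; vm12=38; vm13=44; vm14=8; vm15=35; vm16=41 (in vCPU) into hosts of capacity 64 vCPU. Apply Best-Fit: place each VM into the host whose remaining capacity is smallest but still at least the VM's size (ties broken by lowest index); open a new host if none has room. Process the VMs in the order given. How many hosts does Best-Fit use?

13

Put vm1 (47 vCPU) in host 1; 17 vCPU remain.
Put vm2 (35 vCPU) in host 2; 29 vCPU remain.
Put vm3 (41 vCPU) in host 3; 23 vCPU remain.
Put vm4 (48 vCPU) in host 4; 16 vCPU remain.
Put vm5 (6 vCPU) in host 4; 10 vCPU remain.
Put vm6 (38 vCPU) in host 5; 26 vCPU remain.
Put vm7 (43 vCPU) in host 6; 21 vCPU remain.
Put vm8 (47 vCPU) in host 7; 17 vCPU remain.
Put vm9 (44 vCPU) in host 8; 20 vCPU remain.
Put vm10 (38 vCPU) in host 9; 26 vCPU remain.
Put vm11 (12 vCPU) in host 1; 5 vCPU remain.
Put vm12 (38 vCPU) in host 10; 26 vCPU remain.
Put vm13 (44 vCPU) in host 11; 20 vCPU remain.
Put vm14 (8 vCPU) in host 4; 2 vCPU remain.
Put vm15 (35 vCPU) in host 12; 29 vCPU remain.
Put vm16 (41 vCPU) in host 13; 23 vCPU remain.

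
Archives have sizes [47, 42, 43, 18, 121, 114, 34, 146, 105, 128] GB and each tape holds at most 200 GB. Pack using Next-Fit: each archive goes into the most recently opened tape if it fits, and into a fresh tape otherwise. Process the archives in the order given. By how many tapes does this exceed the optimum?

Next-Fit: [47,42,43,18] [121] [114,34] [146] [105] [128] → 6 tapes.
5 archives exceed 100 GB (half the capacity), and no two of those can share a tape, so at least 5 tapes are needed.
An optimal packing achieves that bound: [146,47] [128,43,18] [121,42,34] [114] [105] → 5 tapes.
Excess: 6 − 5 = 1.

1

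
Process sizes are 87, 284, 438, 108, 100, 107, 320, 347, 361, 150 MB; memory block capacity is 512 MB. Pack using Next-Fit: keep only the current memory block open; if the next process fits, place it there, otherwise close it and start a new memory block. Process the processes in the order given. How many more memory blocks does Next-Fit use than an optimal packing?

Next-Fit: [87,284] [438] [108,100,107] [320] [347] [361,150] → 6 memory blocks.
Total size 2302 MB; any packing needs at least ⌈2302/512⌉ = 5 memory blocks.
An optimal packing achieves that bound: [438] [361,150] [347,108] [320,107] [284,100,87] → 5 memory blocks.
Excess: 6 − 5 = 1.

1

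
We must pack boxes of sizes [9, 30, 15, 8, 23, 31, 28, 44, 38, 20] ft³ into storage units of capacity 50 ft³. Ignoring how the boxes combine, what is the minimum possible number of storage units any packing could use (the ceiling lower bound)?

Total size = 9 + 30 + 15 + 8 + 23 + 31 + 28 + 44 + 38 + 20 = 246 ft³.
⌈246 / 50⌉ = 5.

5 storage units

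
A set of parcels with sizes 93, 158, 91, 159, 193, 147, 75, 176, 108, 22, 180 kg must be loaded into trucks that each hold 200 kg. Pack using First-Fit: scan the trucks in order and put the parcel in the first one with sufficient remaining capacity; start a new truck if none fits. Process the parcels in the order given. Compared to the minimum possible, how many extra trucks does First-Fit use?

0

First-Fit: [93,91] [158,22] [159] [193] [147] [75,108] [176] [180] → 8 trucks.
Total size 1402 kg; any packing needs at least ⌈1402/200⌉ = 8 trucks.
So 8 is already optimal.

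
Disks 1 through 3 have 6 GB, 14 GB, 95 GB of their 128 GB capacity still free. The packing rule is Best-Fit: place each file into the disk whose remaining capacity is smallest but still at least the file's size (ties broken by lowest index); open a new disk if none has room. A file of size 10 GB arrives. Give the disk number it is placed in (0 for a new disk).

2

Disks with room: disk 2 (14 GB), disk 3 (95 GB).
Tightest fit is disk 2 with 14 GB free.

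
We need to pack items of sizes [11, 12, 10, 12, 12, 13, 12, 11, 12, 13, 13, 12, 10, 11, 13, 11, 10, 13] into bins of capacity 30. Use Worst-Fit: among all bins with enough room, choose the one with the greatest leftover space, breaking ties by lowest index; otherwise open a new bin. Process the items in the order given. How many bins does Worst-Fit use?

Put 11 in bin 1; 19 remain.
Put 12 in bin 1; 7 remain.
Put 10 in bin 2; 20 remain.
Put 12 in bin 2; 8 remain.
Put 12 in bin 3; 18 remain.
Put 13 in bin 3; 5 remain.
Put 12 in bin 4; 18 remain.
Put 11 in bin 4; 7 remain.
Put 12 in bin 5; 18 remain.
Put 13 in bin 5; 5 remain.
Put 13 in bin 6; 17 remain.
Put 12 in bin 6; 5 remain.
Put 10 in bin 7; 20 remain.
Put 11 in bin 7; 9 remain.
Put 13 in bin 8; 17 remain.
Put 11 in bin 8; 6 remain.
Put 10 in bin 9; 20 remain.
Put 13 in bin 9; 7 remain.
Final bins: [11,12] [10,12] [12,13] [12,11] [12,13] [13,12] [10,11] [13,11] [10,13].

9 bins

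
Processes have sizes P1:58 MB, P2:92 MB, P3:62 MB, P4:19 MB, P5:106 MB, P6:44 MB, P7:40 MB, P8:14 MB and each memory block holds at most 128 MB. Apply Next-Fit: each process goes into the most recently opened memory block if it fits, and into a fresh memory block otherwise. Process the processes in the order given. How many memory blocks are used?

5

Put P1 (58 MB) in memory block 1; 70 MB remain.
Put P2 (92 MB) in memory block 2; 36 MB remain.
Put P3 (62 MB) in memory block 3; 66 MB remain.
Put P4 (19 MB) in memory block 3; 47 MB remain.
Put P5 (106 MB) in memory block 4; 22 MB remain.
Put P6 (44 MB) in memory block 5; 84 MB remain.
Put P7 (40 MB) in memory block 5; 44 MB remain.
Put P8 (14 MB) in memory block 5; 30 MB remain.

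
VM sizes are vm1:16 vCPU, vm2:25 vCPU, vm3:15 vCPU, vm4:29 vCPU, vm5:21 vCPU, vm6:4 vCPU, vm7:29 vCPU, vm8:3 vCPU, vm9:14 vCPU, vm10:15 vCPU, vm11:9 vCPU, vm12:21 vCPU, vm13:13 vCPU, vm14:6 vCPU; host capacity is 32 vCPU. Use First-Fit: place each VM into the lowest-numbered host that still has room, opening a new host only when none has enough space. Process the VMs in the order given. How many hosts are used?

8

vm1 (16 vCPU) → host 1 (remaining 16 vCPU)
vm2 (25 vCPU) → host 2 (remaining 7 vCPU)
vm3 (15 vCPU) → host 1 (remaining 1 vCPU)
vm4 (29 vCPU) → host 3 (remaining 3 vCPU)
vm5 (21 vCPU) → host 4 (remaining 11 vCPU)
vm6 (4 vCPU) → host 2 (remaining 3 vCPU)
vm7 (29 vCPU) → host 5 (remaining 3 vCPU)
vm8 (3 vCPU) → host 2 (remaining 0 vCPU)
vm9 (14 vCPU) → host 6 (remaining 18 vCPU)
vm10 (15 vCPU) → host 6 (remaining 3 vCPU)
vm11 (9 vCPU) → host 4 (remaining 2 vCPU)
vm12 (21 vCPU) → host 7 (remaining 11 vCPU)
vm13 (13 vCPU) → host 8 (remaining 19 vCPU)
vm14 (6 vCPU) → host 7 (remaining 5 vCPU)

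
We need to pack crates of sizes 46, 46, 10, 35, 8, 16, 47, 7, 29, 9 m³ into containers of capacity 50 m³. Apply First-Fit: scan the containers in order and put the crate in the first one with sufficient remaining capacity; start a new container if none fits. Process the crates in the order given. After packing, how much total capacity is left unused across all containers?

container 1: place 46 m³, 4 m³ left
container 2: place 46 m³, 4 m³ left
container 3: place 10 m³, 40 m³ left
container 3: place 35 m³, 5 m³ left
container 4: place 8 m³, 42 m³ left
container 4: place 16 m³, 26 m³ left
container 5: place 47 m³, 3 m³ left
container 4: place 7 m³, 19 m³ left
container 6: place 29 m³, 21 m³ left
container 4: place 9 m³, 10 m³ left
6 containers × 50 m³ = 300 m³; used 253 m³; unused 47 m³.

47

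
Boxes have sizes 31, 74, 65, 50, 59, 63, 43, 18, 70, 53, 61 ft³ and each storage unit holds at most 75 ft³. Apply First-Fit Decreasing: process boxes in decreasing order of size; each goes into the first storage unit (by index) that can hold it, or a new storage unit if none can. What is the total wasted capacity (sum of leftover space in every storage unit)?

Sorted descending: 74, 70, 65, 63, 61, 59, 53, 50, 43, 31, 18.
74 ft³ → storage unit 1 (remaining 1 ft³)
70 ft³ → storage unit 2 (remaining 5 ft³)
65 ft³ → storage unit 3 (remaining 10 ft³)
63 ft³ → storage unit 4 (remaining 12 ft³)
61 ft³ → storage unit 5 (remaining 14 ft³)
59 ft³ → storage unit 6 (remaining 16 ft³)
53 ft³ → storage unit 7 (remaining 22 ft³)
50 ft³ → storage unit 8 (remaining 25 ft³)
43 ft³ → storage unit 9 (remaining 32 ft³)
31 ft³ → storage unit 9 (remaining 1 ft³)
18 ft³ → storage unit 7 (remaining 4 ft³)
9 storage units × 75 ft³ = 675 ft³; used 587 ft³; unused 88 ft³.

88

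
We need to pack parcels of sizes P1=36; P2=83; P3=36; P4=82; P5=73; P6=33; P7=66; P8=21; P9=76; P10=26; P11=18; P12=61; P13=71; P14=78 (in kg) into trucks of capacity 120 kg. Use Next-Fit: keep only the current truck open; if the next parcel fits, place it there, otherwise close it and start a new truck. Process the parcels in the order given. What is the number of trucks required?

8 trucks

P1 (36 kg) → truck 1 (remaining 84 kg)
P2 (83 kg) → truck 1 (remaining 1 kg)
P3 (36 kg) → truck 2 (remaining 84 kg)
P4 (82 kg) → truck 2 (remaining 2 kg)
P5 (73 kg) → truck 3 (remaining 47 kg)
P6 (33 kg) → truck 3 (remaining 14 kg)
P7 (66 kg) → truck 4 (remaining 54 kg)
P8 (21 kg) → truck 4 (remaining 33 kg)
P9 (76 kg) → truck 5 (remaining 44 kg)
P10 (26 kg) → truck 5 (remaining 18 kg)
P11 (18 kg) → truck 5 (remaining 0 kg)
P12 (61 kg) → truck 6 (remaining 59 kg)
P13 (71 kg) → truck 7 (remaining 49 kg)
P14 (78 kg) → truck 8 (remaining 42 kg)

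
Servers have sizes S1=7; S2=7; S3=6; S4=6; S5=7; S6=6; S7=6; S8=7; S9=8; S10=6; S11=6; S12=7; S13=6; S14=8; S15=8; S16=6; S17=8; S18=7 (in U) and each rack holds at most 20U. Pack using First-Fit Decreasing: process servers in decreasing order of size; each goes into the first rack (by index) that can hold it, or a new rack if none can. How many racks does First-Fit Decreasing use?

Sorted descending: 8, 8, 8, 8, 7, 7, 7, 7, 7, 7, 6, 6, 6, 6, 6, 6, 6, 6.
Put 8U in rack 1; 12U remain.
Put 8U in rack 1; 4U remain.
Put 8U in rack 2; 12U remain.
Put 8U in rack 2; 4U remain.
Put 7U in rack 3; 13U remain.
Put 7U in rack 3; 6U remain.
Put 7U in rack 4; 13U remain.
Put 7U in rack 4; 6U remain.
Put 7U in rack 5; 13U remain.
Put 7U in rack 5; 6U remain.
Put 6U in rack 3; 0U remain.
Put 6U in rack 4; 0U remain.
Put 6U in rack 5; 0U remain.
Put 6U in rack 6; 14U remain.
Put 6U in rack 6; 8U remain.
Put 6U in rack 6; 2U remain.
Put 6U in rack 7; 14U remain.
Put 6U in rack 7; 8U remain.

7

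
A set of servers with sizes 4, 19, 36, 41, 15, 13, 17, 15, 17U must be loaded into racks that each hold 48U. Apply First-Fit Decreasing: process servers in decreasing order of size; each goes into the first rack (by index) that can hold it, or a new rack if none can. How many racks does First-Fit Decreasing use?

5

Sorted descending: 41, 36, 19, 17, 17, 15, 15, 13, 4.
Put 41U in rack 1; 7U remain.
Put 36U in rack 2; 12U remain.
Put 19U in rack 3; 29U remain.
Put 17U in rack 3; 12U remain.
Put 17U in rack 4; 31U remain.
Put 15U in rack 4; 16U remain.
Put 15U in rack 4; 1U remain.
Put 13U in rack 5; 35U remain.
Put 4U in rack 1; 3U remain.
Final racks: [41,4] [36] [19,17] [17,15,15] [13].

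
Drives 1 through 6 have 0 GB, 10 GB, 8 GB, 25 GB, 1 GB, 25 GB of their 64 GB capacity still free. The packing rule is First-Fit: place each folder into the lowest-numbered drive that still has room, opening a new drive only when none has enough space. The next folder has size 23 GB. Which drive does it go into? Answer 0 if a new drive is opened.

Drives with room: drive 4 (25 GB), drive 6 (25 GB).
The first with room is drive 4.

4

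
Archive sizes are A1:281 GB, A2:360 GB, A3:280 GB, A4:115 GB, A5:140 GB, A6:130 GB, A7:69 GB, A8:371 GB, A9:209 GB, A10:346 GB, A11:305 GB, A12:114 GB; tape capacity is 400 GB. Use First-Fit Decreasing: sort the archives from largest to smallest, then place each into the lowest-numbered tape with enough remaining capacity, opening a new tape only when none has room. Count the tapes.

Sorted descending: 371, 360, 346, 305, 281, 280, 209, 140, 130, 115, 114, 69.
Put 371 GB in tape 1; 29 GB remain.
Put 360 GB in tape 2; 40 GB remain.
Put 346 GB in tape 3; 54 GB remain.
Put 305 GB in tape 4; 95 GB remain.
Put 281 GB in tape 5; 119 GB remain.
Put 280 GB in tape 6; 120 GB remain.
Put 209 GB in tape 7; 191 GB remain.
Put 140 GB in tape 7; 51 GB remain.
Put 130 GB in tape 8; 270 GB remain.
Put 115 GB in tape 5; 4 GB remain.
Put 114 GB in tape 6; 6 GB remain.
Put 69 GB in tape 4; 26 GB remain.
Final tapes: [371] [360] [346] [305,69] [281,115] [280,114] [209,140] [130].

8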